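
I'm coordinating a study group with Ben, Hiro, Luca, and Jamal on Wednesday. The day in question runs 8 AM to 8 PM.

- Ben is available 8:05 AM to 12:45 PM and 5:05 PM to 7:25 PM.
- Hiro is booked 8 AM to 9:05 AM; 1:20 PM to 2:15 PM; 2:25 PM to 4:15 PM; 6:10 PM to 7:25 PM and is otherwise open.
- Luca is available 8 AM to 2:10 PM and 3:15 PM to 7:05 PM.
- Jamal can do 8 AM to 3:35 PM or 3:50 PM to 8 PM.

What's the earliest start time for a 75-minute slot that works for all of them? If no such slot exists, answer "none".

09:05

Ben free: 08:05-12:45, 17:05-19:25.
Hiro free: 09:05-13:20, 14:15-14:25, 16:15-18:10, 19:25-20:00 (invert busy blocks within the working day).
Luca free: 08:00-14:10, 15:15-19:05.
Jamal free: 08:00-15:35, 15:50-20:00.
Ben ∩ Hiro: 09:05-12:45, 17:05-18:10.
Ben ∩ Hiro ∩ Luca: 09:05-12:45, 17:05-18:10.
Ben ∩ Hiro ∩ Luca ∩ Jamal: 09:05-12:45, 17:05-18:10.
So the common availability across everyone is 09:05-12:45, 17:05-18:10.
The first common window of at least 75 minutes is 09:05-12:45, so the earliest start is 09:05.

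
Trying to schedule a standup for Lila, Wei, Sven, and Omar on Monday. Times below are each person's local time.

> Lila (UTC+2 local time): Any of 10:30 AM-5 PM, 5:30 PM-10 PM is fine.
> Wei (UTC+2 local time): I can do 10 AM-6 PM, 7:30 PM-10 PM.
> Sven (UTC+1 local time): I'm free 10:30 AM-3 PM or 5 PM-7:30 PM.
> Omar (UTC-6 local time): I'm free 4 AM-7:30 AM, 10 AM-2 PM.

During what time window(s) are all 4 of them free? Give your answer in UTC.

Lila in UTC: 08:30-15:00, 15:30-20:00 (subtract 2h to convert from UTC+2).
Wei in UTC: 08:00-16:00, 17:30-20:00 (subtract 2h to convert from UTC+2).
Sven in UTC: 09:30-14:00, 16:00-18:30 (subtract 1h to convert from UTC+1).
Omar in UTC: 10:00-13:30, 16:00-20:00 (add 6h to convert from UTC-6).
Lila ∩ Wei: 08:30-15:00, 15:30-16:00, 17:30-20:00.
Lila ∩ Wei ∩ Sven: 09:30-14:00, 17:30-18:30.
Lila ∩ Wei ∩ Sven ∩ Omar: 10:00-13:30, 17:30-18:30.

10:00-13:30, 17:30-18:30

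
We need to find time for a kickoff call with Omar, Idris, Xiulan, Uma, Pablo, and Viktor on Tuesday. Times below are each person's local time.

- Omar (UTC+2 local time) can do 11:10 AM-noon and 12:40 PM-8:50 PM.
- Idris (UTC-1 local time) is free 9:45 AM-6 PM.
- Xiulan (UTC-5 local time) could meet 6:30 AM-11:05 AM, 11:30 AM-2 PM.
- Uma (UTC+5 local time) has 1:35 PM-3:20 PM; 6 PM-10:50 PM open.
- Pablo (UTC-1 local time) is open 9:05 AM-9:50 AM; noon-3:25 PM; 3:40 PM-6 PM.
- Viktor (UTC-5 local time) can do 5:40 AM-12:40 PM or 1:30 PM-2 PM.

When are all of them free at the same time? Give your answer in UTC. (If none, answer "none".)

Omar in UTC: 09:10-10:00, 10:40-18:50 (subtract 2h to convert from UTC+2).
Idris in UTC: 10:45-19:00 (add 1h to convert from UTC-1).
Xiulan in UTC: 11:30-16:05, 16:30-19:00 (add 5h to convert from UTC-5).
Uma in UTC: 08:35-10:20, 13:00-17:50 (subtract 5h to convert from UTC+5).
Pablo in UTC: 10:05-10:50, 13:00-16:25, 16:40-19:00 (add 1h to convert from UTC-1).
Viktor in UTC: 10:40-17:40, 18:30-19:00 (add 5h to convert from UTC-5).
Omar ∩ Idris: 10:45-18:50.
Omar ∩ Idris ∩ Xiulan: 11:30-16:05, 16:30-18:50.
Omar ∩ Idris ∩ Xiulan ∩ Uma: 13:00-16:05, 16:30-17:50.
Omar ∩ Idris ∩ Xiulan ∩ Uma ∩ Pablo: 13:00-16:05, 16:40-17:50.
Omar ∩ Idris ∩ Xiulan ∩ Uma ∩ Pablo ∩ Viktor: 13:00-16:05, 16:40-17:40.
Those are the intersection windows.

13:00-16:05, 16:40-17:40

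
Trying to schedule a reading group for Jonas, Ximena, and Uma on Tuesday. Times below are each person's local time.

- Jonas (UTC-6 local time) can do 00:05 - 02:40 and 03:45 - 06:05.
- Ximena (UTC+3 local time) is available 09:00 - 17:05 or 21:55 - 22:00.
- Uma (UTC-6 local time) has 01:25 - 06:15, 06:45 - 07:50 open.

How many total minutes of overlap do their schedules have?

215

Jonas in UTC: 06:05-08:40, 09:45-12:05 (add 6h to convert from UTC-6).
Ximena in UTC: 06:00-14:05, 18:55-19:00 (subtract 3h to convert from UTC+3).
Uma in UTC: 07:25-12:15, 12:45-13:50 (add 6h to convert from UTC-6).
Jonas ∩ Ximena: 06:05-08:40, 09:45-12:05.
Jonas ∩ Ximena ∩ Uma: 07:25-08:40, 09:45-12:05.
So the common availability across everyone is 07:25-08:40, 09:45-12:05.
Summing the common windows: 75 + 140 = 215 minutes.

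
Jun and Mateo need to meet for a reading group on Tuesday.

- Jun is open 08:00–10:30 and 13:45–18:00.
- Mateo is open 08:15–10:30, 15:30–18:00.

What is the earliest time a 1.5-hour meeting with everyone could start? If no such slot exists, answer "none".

Jun ∩ Mateo: 08:15-10:30, 15:30-18:00.
The first common window of at least 90 minutes is 08:15-10:30, so the earliest start is 08:15.

08:15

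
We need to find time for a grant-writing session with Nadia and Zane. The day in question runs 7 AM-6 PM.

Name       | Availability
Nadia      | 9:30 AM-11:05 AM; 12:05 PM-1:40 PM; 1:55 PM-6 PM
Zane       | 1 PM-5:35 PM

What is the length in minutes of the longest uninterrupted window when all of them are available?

220

Nadia ∩ Zane: 13:00-13:40, 13:55-17:35.
Those are the intersection windows.
The longest is 13:55-17:35 at 220 minutes.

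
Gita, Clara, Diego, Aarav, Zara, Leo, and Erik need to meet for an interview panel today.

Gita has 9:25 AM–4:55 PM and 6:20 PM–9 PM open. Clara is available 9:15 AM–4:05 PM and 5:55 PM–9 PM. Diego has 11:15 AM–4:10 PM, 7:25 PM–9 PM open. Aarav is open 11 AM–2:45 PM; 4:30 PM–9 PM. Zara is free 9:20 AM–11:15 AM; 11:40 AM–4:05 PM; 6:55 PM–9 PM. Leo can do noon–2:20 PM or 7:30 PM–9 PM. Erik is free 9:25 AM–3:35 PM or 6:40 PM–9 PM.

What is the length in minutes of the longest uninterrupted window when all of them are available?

140

Gita ∩ Clara: 09:25-16:05, 18:20-21:00.
Gita ∩ Clara ∩ Diego: 11:15-16:05, 19:25-21:00.
Gita ∩ Clara ∩ Diego ∩ Aarav: 11:15-14:45, 19:25-21:00.
Gita ∩ Clara ∩ Diego ∩ Aarav ∩ Zara: 11:40-14:45, 19:25-21:00.
Gita ∩ Clara ∩ Diego ∩ Aarav ∩ Zara ∩ Leo: 12:00-14:20, 19:30-21:00.
Gita ∩ Clara ∩ Diego ∩ Aarav ∩ Zara ∩ Leo ∩ Erik: 12:00-14:20, 19:30-21:00.
The longest is 12:00-14:20 at 140 minutes.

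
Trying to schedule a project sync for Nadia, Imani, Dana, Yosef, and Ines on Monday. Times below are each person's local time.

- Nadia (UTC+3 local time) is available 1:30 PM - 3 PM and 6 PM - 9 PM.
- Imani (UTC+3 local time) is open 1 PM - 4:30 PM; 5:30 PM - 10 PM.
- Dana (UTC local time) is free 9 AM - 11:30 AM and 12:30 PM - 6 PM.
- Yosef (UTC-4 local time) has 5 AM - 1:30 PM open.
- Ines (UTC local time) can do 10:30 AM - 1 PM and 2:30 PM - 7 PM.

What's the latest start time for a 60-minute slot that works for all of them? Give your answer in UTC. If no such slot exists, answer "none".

16:30

Nadia in UTC: 10:30-12:00, 15:00-18:00 (subtract 3h to convert from UTC+3).
Imani in UTC: 10:00-13:30, 14:30-19:00 (subtract 3h to convert from UTC+3).
Dana in UTC: 09:00-11:30, 12:30-18:00.
Yosef in UTC: 09:00-17:30 (add 4h to convert from UTC-4).
Ines in UTC: 10:30-13:00, 14:30-19:00.
Nadia ∩ Imani: 10:30-12:00, 15:00-18:00.
Nadia ∩ Imani ∩ Dana: 10:30-11:30, 15:00-18:00.
Nadia ∩ Imani ∩ Dana ∩ Yosef: 10:30-11:30, 15:00-17:30.
Nadia ∩ Imani ∩ Dana ∩ Yosef ∩ Ines: 10:30-11:30, 15:00-17:30.
Those are the intersection windows.
The last common window of at least 60 minutes is 15:00-17:30; a 60-minute meeting can start as late as 16:30 and still end by 17:30.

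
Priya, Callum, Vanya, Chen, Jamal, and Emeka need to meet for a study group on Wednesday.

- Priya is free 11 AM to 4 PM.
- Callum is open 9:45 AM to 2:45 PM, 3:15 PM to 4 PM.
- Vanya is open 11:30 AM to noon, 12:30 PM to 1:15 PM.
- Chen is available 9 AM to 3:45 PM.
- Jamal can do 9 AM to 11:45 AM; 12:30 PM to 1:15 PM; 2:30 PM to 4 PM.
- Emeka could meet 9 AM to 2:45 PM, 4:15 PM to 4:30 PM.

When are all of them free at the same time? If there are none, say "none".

11:30-11:45, 12:30-13:15

Priya ∩ Callum: 11:00-14:45, 15:15-16:00.
Priya ∩ Callum ∩ Vanya: 11:30-12:00, 12:30-13:15.
Priya ∩ Callum ∩ Vanya ∩ Chen: 11:30-12:00, 12:30-13:15.
Priya ∩ Callum ∩ Vanya ∩ Chen ∩ Jamal: 11:30-11:45, 12:30-13:15.
Priya ∩ Callum ∩ Vanya ∩ Chen ∩ Jamal ∩ Emeka: 11:30-11:45, 12:30-13:15.
So the common availability across everyone is 11:30-11:45, 12:30-13:15.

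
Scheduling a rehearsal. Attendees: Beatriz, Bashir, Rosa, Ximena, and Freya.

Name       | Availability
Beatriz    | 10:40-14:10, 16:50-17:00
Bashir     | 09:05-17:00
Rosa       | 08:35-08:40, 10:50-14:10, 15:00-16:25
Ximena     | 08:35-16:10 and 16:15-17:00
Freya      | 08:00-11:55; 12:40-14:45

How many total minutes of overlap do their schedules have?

155

Beatriz ∩ Bashir: 10:40-14:10, 16:50-17:00.
Beatriz ∩ Bashir ∩ Rosa: 10:50-14:10.
Beatriz ∩ Bashir ∩ Rosa ∩ Ximena: 10:50-14:10.
Beatriz ∩ Bashir ∩ Rosa ∩ Ximena ∩ Freya: 10:50-11:55, 12:40-14:10.
Those are the intersection windows.
Summing the common windows: 65 + 90 = 155 minutes.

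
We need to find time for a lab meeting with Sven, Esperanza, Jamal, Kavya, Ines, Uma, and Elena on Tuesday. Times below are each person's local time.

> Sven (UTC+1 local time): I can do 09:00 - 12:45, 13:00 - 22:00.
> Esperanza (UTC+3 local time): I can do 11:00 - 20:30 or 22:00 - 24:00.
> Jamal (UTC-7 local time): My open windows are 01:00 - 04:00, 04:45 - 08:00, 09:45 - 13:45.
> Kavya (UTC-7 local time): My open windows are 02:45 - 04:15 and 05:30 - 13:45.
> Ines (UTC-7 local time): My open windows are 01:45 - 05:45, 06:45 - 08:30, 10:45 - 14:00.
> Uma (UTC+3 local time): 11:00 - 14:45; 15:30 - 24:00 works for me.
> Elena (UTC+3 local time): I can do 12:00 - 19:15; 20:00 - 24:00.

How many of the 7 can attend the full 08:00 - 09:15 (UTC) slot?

Sven in UTC: 08:00-11:45, 12:00-21:00 (subtract 1h to convert from UTC+1).
Esperanza in UTC: 08:00-17:30, 19:00-21:00 (subtract 3h to convert from UTC+3).
Jamal in UTC: 08:00-11:00, 11:45-15:00, 16:45-20:45 (add 7h to convert from UTC-7).
Kavya in UTC: 09:45-11:15, 12:30-20:45 (add 7h to convert from UTC-7).
Ines in UTC: 08:45-12:45, 13:45-15:30, 17:45-21:00 (add 7h to convert from UTC-7).
Uma in UTC: 08:00-11:45, 12:30-21:00 (subtract 3h to convert from UTC+3).
Elena in UTC: 09:00-16:15, 17:00-21:00 (subtract 3h to convert from UTC+3).
Sven, Esperanza, Jamal, and Uma can make the full 08:00-09:15 slot — that's 4.

4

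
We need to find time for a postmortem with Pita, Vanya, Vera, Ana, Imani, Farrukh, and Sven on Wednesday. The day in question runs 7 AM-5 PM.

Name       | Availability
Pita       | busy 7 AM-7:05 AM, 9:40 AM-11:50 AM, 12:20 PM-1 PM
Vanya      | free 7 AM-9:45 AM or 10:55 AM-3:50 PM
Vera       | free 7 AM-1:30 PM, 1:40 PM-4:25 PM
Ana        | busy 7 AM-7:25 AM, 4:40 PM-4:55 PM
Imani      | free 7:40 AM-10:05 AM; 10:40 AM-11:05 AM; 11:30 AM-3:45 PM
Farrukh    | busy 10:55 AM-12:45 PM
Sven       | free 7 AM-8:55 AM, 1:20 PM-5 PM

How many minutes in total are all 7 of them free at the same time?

210

Pita free: 07:05-09:40, 11:50-12:20, 13:00-17:00 (invert busy blocks within the working day).
Vanya free: 07:00-09:45, 10:55-15:50.
Vera free: 07:00-13:30, 13:40-16:25.
Ana free: 07:25-16:40, 16:55-17:00 (invert busy blocks within the working day).
Imani free: 07:40-10:05, 10:40-11:05, 11:30-15:45.
Farrukh free: 07:00-10:55, 12:45-17:00 (invert busy blocks within the working day).
Sven free: 07:00-08:55, 13:20-17:00.
Pita ∩ Vanya: 07:05-09:40, 11:50-12:20, 13:00-15:50.
Pita ∩ Vanya ∩ Vera: 07:05-09:40, 11:50-12:20, 13:00-13:30, 13:40-15:50.
Pita ∩ Vanya ∩ Vera ∩ Ana: 07:25-09:40, 11:50-12:20, 13:00-13:30, 13:40-15:50.
Pita ∩ Vanya ∩ Vera ∩ Ana ∩ Imani: 07:40-09:40, 11:50-12:20, 13:00-13:30, 13:40-15:45.
Pita ∩ Vanya ∩ Vera ∩ Ana ∩ Imani ∩ Farrukh: 07:40-09:40, 13:00-13:30, 13:40-15:45.
Pita ∩ Vanya ∩ Vera ∩ Ana ∩ Imani ∩ Farrukh ∩ Sven: 07:40-08:55, 13:20-13:30, 13:40-15:45.
Summing the common windows: 75 + 10 + 125 = 210 minutes.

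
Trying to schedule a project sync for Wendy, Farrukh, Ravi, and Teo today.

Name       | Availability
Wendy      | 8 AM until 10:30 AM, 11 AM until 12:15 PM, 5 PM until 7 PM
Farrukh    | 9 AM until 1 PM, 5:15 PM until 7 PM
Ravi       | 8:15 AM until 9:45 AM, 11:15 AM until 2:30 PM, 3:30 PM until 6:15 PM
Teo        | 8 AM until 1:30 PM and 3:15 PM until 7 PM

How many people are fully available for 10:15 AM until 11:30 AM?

Farrukh and Teo can make the full 10:15-11:30 slot — that's 2.

2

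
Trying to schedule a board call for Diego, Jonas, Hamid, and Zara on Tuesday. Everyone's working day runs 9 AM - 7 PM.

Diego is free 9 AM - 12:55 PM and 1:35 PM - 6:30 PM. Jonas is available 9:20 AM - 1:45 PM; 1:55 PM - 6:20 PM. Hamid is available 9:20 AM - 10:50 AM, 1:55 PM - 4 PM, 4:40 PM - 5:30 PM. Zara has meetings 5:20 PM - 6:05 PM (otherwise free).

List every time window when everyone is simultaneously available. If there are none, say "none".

Diego free: 09:00-12:55, 13:35-18:30.
Jonas free: 09:20-13:45, 13:55-18:20.
Hamid free: 09:20-10:50, 13:55-16:00, 16:40-17:30.
Zara free: 09:00-17:20, 18:05-19:00 (invert busy blocks within the working day).
Diego ∩ Jonas: 09:20-12:55, 13:35-13:45, 13:55-18:20.
Diego ∩ Jonas ∩ Hamid: 09:20-10:50, 13:55-16:00, 16:40-17:30.
Diego ∩ Jonas ∩ Hamid ∩ Zara: 09:20-10:50, 13:55-16:00, 16:40-17:20.

09:20-10:50, 13:55-16:00, 16:40-17:20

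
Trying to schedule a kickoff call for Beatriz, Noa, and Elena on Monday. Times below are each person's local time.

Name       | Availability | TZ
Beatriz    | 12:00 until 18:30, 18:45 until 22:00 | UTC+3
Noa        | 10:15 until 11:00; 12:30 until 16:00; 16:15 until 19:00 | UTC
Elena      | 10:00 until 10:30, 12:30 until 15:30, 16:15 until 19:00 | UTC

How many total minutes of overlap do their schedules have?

360

Beatriz in UTC: 09:00-15:30, 15:45-19:00 (subtract 3h to convert from UTC+3).
Noa in UTC: 10:15-11:00, 12:30-16:00, 16:15-19:00.
Elena in UTC: 10:00-10:30, 12:30-15:30, 16:15-19:00.
Beatriz ∩ Noa: 10:15-11:00, 12:30-15:30, 15:45-16:00, 16:15-19:00.
Beatriz ∩ Noa ∩ Elena: 10:15-10:30, 12:30-15:30, 16:15-19:00.
Summing the common windows: 15 + 180 + 165 = 360 minutes.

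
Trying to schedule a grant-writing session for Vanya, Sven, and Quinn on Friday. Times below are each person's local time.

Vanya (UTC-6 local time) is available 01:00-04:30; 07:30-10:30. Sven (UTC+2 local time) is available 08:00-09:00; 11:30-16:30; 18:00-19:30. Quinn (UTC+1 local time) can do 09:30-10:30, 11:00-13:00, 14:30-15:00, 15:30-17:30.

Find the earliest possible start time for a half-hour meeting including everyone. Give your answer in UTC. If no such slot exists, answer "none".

Vanya in UTC: 07:00-10:30, 13:30-16:30 (add 6h to convert from UTC-6).
Sven in UTC: 06:00-07:00, 09:30-14:30, 16:00-17:30 (subtract 2h to convert from UTC+2).
Quinn in UTC: 08:30-09:30, 10:00-12:00, 13:30-14:00, 14:30-16:30 (subtract 1h to convert from UTC+1).
Vanya ∩ Sven: 09:30-10:30, 13:30-14:30, 16:00-16:30.
Vanya ∩ Sven ∩ Quinn: 10:00-10:30, 13:30-14:00, 16:00-16:30.
The first common window of at least 30 minutes is 10:00-10:30, so the earliest start is 10:00.

10:00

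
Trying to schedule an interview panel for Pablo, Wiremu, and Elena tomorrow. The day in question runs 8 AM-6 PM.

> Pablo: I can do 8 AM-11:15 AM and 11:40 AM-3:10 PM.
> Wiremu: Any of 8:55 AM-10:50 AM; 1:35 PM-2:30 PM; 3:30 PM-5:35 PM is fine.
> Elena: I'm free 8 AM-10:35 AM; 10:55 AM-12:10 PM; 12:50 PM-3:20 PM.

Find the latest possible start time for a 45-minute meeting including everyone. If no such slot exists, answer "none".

Pablo ∩ Wiremu: 08:55-10:50, 13:35-14:30.
Pablo ∩ Wiremu ∩ Elena: 08:55-10:35, 13:35-14:30.
So the common availability across everyone is 08:55-10:35, 13:35-14:30.
The last common window of at least 45 minutes is 13:35-14:30; a 45-minute meeting can start as late as 13:45 and still end by 14:30.

13:45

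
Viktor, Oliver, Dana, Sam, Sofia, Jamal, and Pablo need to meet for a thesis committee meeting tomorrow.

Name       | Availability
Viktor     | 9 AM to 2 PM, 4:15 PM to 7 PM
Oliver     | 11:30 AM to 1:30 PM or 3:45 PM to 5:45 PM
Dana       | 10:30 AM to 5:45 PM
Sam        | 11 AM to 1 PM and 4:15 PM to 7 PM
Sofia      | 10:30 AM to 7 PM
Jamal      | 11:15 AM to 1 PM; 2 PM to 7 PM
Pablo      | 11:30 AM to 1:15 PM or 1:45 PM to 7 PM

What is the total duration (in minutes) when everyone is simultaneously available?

180

Viktor ∩ Oliver: 11:30-13:30, 16:15-17:45.
Viktor ∩ Oliver ∩ Dana: 11:30-13:30, 16:15-17:45.
Viktor ∩ Oliver ∩ Dana ∩ Sam: 11:30-13:00, 16:15-17:45.
Viktor ∩ Oliver ∩ Dana ∩ Sam ∩ Sofia: 11:30-13:00, 16:15-17:45.
Viktor ∩ Oliver ∩ Dana ∩ Sam ∩ Sofia ∩ Jamal: 11:30-13:00, 16:15-17:45.
Viktor ∩ Oliver ∩ Dana ∩ Sam ∩ Sofia ∩ Jamal ∩ Pablo: 11:30-13:00, 16:15-17:45.
Those are the intersection windows.
Summing the common windows: 90 + 90 = 180 minutes.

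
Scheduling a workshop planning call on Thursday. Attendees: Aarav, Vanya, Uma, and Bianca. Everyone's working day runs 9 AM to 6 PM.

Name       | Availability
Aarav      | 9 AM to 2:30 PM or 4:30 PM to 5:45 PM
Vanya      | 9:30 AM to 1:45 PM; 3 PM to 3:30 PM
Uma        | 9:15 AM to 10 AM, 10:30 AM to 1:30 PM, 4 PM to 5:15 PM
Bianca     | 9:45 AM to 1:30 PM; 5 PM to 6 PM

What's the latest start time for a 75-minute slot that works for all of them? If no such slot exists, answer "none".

12:15

Aarav ∩ Vanya: 09:30-13:45.
Aarav ∩ Vanya ∩ Uma: 09:30-10:00, 10:30-13:30.
Aarav ∩ Vanya ∩ Uma ∩ Bianca: 09:45-10:00, 10:30-13:30.
So the common availability across everyone is 09:45-10:00, 10:30-13:30.
The last common window of at least 75 minutes is 10:30-13:30; a 75-minute meeting can start as late as 12:15 and still end by 13:30.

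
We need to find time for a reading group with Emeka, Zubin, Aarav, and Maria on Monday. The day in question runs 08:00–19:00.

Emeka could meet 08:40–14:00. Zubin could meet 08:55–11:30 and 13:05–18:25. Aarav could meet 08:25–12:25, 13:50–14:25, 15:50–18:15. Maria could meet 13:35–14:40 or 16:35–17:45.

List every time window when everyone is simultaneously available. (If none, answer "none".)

13:50-14:00

Emeka ∩ Zubin: 08:55-11:30, 13:05-14:00.
Emeka ∩ Zubin ∩ Aarav: 08:55-11:30, 13:50-14:00.
Emeka ∩ Zubin ∩ Aarav ∩ Maria: 13:50-14:00.
Those are the intersection windows.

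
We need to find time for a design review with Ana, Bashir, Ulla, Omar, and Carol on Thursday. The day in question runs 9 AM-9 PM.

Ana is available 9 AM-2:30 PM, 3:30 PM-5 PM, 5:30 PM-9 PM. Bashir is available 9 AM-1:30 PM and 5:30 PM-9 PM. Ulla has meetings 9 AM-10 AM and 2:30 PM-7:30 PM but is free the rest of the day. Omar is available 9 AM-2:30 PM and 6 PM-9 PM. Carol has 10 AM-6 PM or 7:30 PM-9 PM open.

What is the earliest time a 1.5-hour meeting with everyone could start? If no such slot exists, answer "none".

10:00

Ana free: 09:00-14:30, 15:30-17:00, 17:30-21:00.
Bashir free: 09:00-13:30, 17:30-21:00.
Ulla free: 10:00-14:30, 19:30-21:00 (invert busy blocks within the working day).
Omar free: 09:00-14:30, 18:00-21:00.
Carol free: 10:00-18:00, 19:30-21:00.
Ana ∩ Bashir: 09:00-13:30, 17:30-21:00.
Ana ∩ Bashir ∩ Ulla: 10:00-13:30, 19:30-21:00.
Ana ∩ Bashir ∩ Ulla ∩ Omar: 10:00-13:30, 19:30-21:00.
Ana ∩ Bashir ∩ Ulla ∩ Omar ∩ Carol: 10:00-13:30, 19:30-21:00.
Those are the intersection windows.
The first common window of at least 90 minutes is 10:00-13:30, so the earliest start is 10:00.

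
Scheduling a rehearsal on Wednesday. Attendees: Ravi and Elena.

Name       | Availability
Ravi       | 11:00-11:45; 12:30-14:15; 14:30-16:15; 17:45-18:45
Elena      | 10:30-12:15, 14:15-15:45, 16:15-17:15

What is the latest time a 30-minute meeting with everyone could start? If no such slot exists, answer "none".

Ravi ∩ Elena: 11:00-11:45, 14:30-15:45.
The last common window of at least 30 minutes is 14:30-15:45; a 30-minute meeting can start as late as 15:15 and still end by 15:45.

15:15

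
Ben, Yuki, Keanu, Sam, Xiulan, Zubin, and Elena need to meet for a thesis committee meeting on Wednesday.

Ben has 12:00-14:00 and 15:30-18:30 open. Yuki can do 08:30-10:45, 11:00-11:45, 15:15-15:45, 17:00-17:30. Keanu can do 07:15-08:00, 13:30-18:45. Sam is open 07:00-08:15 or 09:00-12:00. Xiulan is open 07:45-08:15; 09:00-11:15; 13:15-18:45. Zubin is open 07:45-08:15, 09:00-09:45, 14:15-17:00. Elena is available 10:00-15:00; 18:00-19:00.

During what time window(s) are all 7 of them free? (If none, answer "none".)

none

Ben ∩ Yuki: 15:30-15:45, 17:00-17:30.
Ben ∩ Yuki ∩ Keanu: 15:30-15:45, 17:00-17:30.
Ben ∩ Yuki ∩ Keanu ∩ Sam: ∅.
Ben ∩ Yuki ∩ Keanu ∩ Sam ∩ Xiulan: ∅.
Ben ∩ Yuki ∩ Keanu ∩ Sam ∩ Xiulan ∩ Zubin: ∅.
Ben ∩ Yuki ∩ Keanu ∩ Sam ∩ Xiulan ∩ Zubin ∩ Elena: ∅.
There is no time when everyone is free.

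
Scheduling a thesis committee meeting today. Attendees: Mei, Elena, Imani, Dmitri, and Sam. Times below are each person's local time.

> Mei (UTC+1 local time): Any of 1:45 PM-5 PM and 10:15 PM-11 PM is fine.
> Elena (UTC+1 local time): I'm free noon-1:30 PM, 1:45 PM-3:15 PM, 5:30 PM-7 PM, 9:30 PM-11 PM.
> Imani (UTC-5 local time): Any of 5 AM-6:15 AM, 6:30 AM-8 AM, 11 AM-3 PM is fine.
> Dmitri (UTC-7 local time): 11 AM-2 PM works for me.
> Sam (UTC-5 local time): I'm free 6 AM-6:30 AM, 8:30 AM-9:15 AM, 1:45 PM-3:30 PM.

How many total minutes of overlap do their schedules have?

Mei in UTC: 12:45-16:00, 21:15-22:00 (subtract 1h to convert from UTC+1).
Elena in UTC: 11:00-12:30, 12:45-14:15, 16:30-18:00, 20:30-22:00 (subtract 1h to convert from UTC+1).
Imani in UTC: 10:00-11:15, 11:30-13:00, 16:00-20:00 (add 5h to convert from UTC-5).
Dmitri in UTC: 18:00-21:00 (add 7h to convert from UTC-7).
Sam in UTC: 11:00-11:30, 13:30-14:15, 18:45-20:30 (add 5h to convert from UTC-5).
Mei ∩ Elena: 12:45-14:15, 21:15-22:00.
Mei ∩ Elena ∩ Imani: 12:45-13:00.
Mei ∩ Elena ∩ Imani ∩ Dmitri: ∅.
Mei ∩ Elena ∩ Imani ∩ Dmitri ∩ Sam: ∅.
There is no time when everyone is free.
There is no common window, so the total is 0 minutes.

0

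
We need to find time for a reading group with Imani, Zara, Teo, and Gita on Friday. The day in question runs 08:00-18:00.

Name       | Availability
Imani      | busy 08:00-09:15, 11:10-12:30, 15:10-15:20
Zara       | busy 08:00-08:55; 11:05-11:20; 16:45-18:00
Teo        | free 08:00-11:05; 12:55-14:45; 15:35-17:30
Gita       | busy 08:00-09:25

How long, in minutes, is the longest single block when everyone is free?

110

Imani free: 09:15-11:10, 12:30-15:10, 15:20-18:00 (invert busy blocks within the working day).
Zara free: 08:55-11:05, 11:20-16:45 (invert busy blocks within the working day).
Teo free: 08:00-11:05, 12:55-14:45, 15:35-17:30.
Gita free: 09:25-18:00 (invert busy blocks within the working day).
Imani ∩ Zara: 09:15-11:05, 12:30-15:10, 15:20-16:45.
Imani ∩ Zara ∩ Teo: 09:15-11:05, 12:55-14:45, 15:35-16:45.
Imani ∩ Zara ∩ Teo ∩ Gita: 09:25-11:05, 12:55-14:45, 15:35-16:45.
The longest is 12:55-14:45 at 110 minutes.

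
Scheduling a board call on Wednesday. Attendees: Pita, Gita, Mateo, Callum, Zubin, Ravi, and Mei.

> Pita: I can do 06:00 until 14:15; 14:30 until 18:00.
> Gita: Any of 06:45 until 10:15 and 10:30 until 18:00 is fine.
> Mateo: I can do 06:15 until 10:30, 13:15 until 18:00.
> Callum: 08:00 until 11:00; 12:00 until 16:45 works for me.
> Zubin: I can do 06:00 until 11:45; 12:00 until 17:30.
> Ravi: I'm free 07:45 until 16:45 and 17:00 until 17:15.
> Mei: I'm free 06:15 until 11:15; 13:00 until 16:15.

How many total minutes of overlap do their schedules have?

Pita ∩ Gita: 06:45-10:15, 10:30-14:15, 14:30-18:00.
Pita ∩ Gita ∩ Mateo: 06:45-10:15, 13:15-14:15, 14:30-18:00.
Pita ∩ Gita ∩ Mateo ∩ Callum: 08:00-10:15, 13:15-14:15, 14:30-16:45.
Pita ∩ Gita ∩ Mateo ∩ Callum ∩ Zubin: 08:00-10:15, 13:15-14:15, 14:30-16:45.
Pita ∩ Gita ∩ Mateo ∩ Callum ∩ Zubin ∩ Ravi: 08:00-10:15, 13:15-14:15, 14:30-16:45.
Pita ∩ Gita ∩ Mateo ∩ Callum ∩ Zubin ∩ Ravi ∩ Mei: 08:00-10:15, 13:15-14:15, 14:30-16:15.
Summing the common windows: 135 + 60 + 105 = 300 minutes.

300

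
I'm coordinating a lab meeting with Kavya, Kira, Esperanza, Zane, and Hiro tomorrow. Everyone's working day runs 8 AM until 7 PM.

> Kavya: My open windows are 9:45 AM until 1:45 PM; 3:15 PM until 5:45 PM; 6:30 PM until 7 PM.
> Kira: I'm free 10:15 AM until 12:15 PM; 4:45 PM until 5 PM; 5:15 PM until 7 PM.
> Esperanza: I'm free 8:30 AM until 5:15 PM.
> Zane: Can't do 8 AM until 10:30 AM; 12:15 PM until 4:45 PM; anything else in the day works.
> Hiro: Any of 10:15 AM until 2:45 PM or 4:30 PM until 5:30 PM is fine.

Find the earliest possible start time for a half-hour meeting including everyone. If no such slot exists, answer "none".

Kavya free: 09:45-13:45, 15:15-17:45, 18:30-19:00.
Kira free: 10:15-12:15, 16:45-17:00, 17:15-19:00.
Esperanza free: 08:30-17:15.
Zane free: 10:30-12:15, 16:45-19:00 (invert busy blocks within the working day).
Hiro free: 10:15-14:45, 16:30-17:30.
Kavya ∩ Kira: 10:15-12:15, 16:45-17:00, 17:15-17:45, 18:30-19:00.
Kavya ∩ Kira ∩ Esperanza: 10:15-12:15, 16:45-17:00.
Kavya ∩ Kira ∩ Esperanza ∩ Zane: 10:30-12:15, 16:45-17:00.
Kavya ∩ Kira ∩ Esperanza ∩ Zane ∩ Hiro: 10:30-12:15, 16:45-17:00.
The first common window of at least 30 minutes is 10:30-12:15, so the earliest start is 10:30.

10:30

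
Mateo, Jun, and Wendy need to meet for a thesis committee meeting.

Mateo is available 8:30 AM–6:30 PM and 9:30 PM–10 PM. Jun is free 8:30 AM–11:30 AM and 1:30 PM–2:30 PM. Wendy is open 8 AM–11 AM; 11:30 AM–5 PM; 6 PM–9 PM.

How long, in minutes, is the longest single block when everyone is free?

Mateo ∩ Jun: 08:30-11:30, 13:30-14:30.
Mateo ∩ Jun ∩ Wendy: 08:30-11:00, 13:30-14:30.
So the common availability across everyone is 08:30-11:00, 13:30-14:30.
The longest is 08:30-11:00 at 150 minutes.

150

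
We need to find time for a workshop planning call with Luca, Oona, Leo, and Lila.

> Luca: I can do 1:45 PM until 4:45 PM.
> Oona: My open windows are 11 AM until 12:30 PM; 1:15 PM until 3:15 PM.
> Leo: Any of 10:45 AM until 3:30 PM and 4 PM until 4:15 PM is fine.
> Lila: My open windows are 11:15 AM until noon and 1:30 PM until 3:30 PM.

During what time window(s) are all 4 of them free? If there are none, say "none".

13:45-15:15

Luca ∩ Oona: 13:45-15:15.
Luca ∩ Oona ∩ Leo: 13:45-15:15.
Luca ∩ Oona ∩ Leo ∩ Lila: 13:45-15:15.
Those are the intersection windows.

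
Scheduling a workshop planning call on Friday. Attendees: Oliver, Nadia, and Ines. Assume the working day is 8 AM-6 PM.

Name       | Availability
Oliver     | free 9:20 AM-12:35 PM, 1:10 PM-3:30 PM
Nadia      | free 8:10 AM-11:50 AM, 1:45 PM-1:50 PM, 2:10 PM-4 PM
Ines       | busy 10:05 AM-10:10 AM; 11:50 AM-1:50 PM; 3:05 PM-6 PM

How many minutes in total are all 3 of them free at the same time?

200

Oliver free: 09:20-12:35, 13:10-15:30.
Nadia free: 08:10-11:50, 13:45-13:50, 14:10-16:00.
Ines free: 08:00-10:05, 10:10-11:50, 13:50-15:05 (invert busy blocks within the working day).
Oliver ∩ Nadia: 09:20-11:50, 13:45-13:50, 14:10-15:30.
Oliver ∩ Nadia ∩ Ines: 09:20-10:05, 10:10-11:50, 14:10-15:05.
Summing the common windows: 45 + 100 + 55 = 200 minutes.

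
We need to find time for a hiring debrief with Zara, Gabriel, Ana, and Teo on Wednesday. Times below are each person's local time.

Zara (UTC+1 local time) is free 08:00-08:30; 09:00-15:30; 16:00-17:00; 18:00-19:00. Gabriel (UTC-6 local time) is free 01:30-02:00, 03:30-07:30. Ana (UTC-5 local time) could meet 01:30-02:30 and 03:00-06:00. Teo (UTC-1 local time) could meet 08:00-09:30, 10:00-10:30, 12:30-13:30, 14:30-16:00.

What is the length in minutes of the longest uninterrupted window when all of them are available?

60

Zara in UTC: 07:00-07:30, 08:00-14:30, 15:00-16:00, 17:00-18:00 (subtract 1h to convert from UTC+1).
Gabriel in UTC: 07:30-08:00, 09:30-13:30 (add 6h to convert from UTC-6).
Ana in UTC: 06:30-07:30, 08:00-11:00 (add 5h to convert from UTC-5).
Teo in UTC: 09:00-10:30, 11:00-11:30, 13:30-14:30, 15:30-17:00 (add 1h to convert from UTC-1).
Zara ∩ Gabriel: 09:30-13:30.
Zara ∩ Gabriel ∩ Ana: 09:30-11:00.
Zara ∩ Gabriel ∩ Ana ∩ Teo: 09:30-10:30.
Those are the intersection windows.
The longest is 09:30-10:30 at 60 minutes.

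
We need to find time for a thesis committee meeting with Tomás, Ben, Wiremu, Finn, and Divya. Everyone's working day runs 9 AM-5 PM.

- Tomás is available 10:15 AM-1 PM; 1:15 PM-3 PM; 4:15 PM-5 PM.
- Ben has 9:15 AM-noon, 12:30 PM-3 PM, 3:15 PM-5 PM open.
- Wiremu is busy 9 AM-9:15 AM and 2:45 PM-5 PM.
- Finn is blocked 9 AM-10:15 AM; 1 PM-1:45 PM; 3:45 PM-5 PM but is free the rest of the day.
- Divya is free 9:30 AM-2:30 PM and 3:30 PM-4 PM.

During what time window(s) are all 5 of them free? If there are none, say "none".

Tomás free: 10:15-13:00, 13:15-15:00, 16:15-17:00.
Ben free: 09:15-12:00, 12:30-15:00, 15:15-17:00.
Wiremu free: 09:15-14:45 (invert busy blocks within the working day).
Finn free: 10:15-13:00, 13:45-15:45 (invert busy blocks within the working day).
Divya free: 09:30-14:30, 15:30-16:00.
Tomás ∩ Ben: 10:15-12:00, 12:30-13:00, 13:15-15:00, 16:15-17:00.
Tomás ∩ Ben ∩ Wiremu: 10:15-12:00, 12:30-13:00, 13:15-14:45.
Tomás ∩ Ben ∩ Wiremu ∩ Finn: 10:15-12:00, 12:30-13:00, 13:45-14:45.
Tomás ∩ Ben ∩ Wiremu ∩ Finn ∩ Divya: 10:15-12:00, 12:30-13:00, 13:45-14:30.

10:15-12:00, 12:30-13:00, 13:45-14:30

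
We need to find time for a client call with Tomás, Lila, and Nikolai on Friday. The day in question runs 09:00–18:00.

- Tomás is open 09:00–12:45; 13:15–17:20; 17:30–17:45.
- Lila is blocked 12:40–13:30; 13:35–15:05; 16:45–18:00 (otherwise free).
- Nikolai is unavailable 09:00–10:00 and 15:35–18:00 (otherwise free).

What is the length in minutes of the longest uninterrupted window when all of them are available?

160

Tomás free: 09:00-12:45, 13:15-17:20, 17:30-17:45.
Lila free: 09:00-12:40, 13:30-13:35, 15:05-16:45 (invert busy blocks within the working day).
Nikolai free: 10:00-15:35 (invert busy blocks within the working day).
Tomás ∩ Lila: 09:00-12:40, 13:30-13:35, 15:05-16:45.
Tomás ∩ Lila ∩ Nikolai: 10:00-12:40, 13:30-13:35, 15:05-15:35.
The longest is 10:00-12:40 at 160 minutes.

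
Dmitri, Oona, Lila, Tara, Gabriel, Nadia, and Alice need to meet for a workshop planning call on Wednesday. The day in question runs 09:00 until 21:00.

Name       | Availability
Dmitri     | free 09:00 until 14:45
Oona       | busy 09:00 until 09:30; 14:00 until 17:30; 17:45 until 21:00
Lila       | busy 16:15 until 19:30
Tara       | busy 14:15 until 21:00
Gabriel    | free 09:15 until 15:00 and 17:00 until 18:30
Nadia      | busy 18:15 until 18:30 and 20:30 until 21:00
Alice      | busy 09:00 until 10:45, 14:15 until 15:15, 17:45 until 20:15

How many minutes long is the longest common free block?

Dmitri free: 09:00-14:45.
Oona free: 09:30-14:00, 17:30-17:45 (invert busy blocks within the working day).
Lila free: 09:00-16:15, 19:30-21:00 (invert busy blocks within the working day).
Tara free: 09:00-14:15 (invert busy blocks within the working day).
Gabriel free: 09:15-15:00, 17:00-18:30.
Nadia free: 09:00-18:15, 18:30-20:30 (invert busy blocks within the working day).
Alice free: 10:45-14:15, 15:15-17:45, 20:15-21:00 (invert busy blocks within the working day).
Dmitri ∩ Oona: 09:30-14:00.
Dmitri ∩ Oona ∩ Lila: 09:30-14:00.
Dmitri ∩ Oona ∩ Lila ∩ Tara: 09:30-14:00.
Dmitri ∩ Oona ∩ Lila ∩ Tara ∩ Gabriel: 09:30-14:00.
Dmitri ∩ Oona ∩ Lila ∩ Tara ∩ Gabriel ∩ Nadia: 09:30-14:00.
Dmitri ∩ Oona ∩ Lila ∩ Tara ∩ Gabriel ∩ Nadia ∩ Alice: 10:45-14:00.
Those are the intersection windows.
The longest is 10:45-14:00 at 195 minutes.

195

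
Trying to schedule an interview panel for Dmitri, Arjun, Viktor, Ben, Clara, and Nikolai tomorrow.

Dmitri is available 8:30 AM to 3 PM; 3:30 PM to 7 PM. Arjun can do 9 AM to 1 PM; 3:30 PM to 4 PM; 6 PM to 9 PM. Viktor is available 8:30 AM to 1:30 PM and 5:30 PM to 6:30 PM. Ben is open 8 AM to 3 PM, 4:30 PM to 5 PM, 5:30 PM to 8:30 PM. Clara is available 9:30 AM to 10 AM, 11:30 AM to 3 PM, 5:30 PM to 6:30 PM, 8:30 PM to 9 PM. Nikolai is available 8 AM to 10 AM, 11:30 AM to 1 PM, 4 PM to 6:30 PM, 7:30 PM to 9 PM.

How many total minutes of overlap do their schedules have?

Dmitri ∩ Arjun: 09:00-13:00, 15:30-16:00, 18:00-19:00.
Dmitri ∩ Arjun ∩ Viktor: 09:00-13:00, 18:00-18:30.
Dmitri ∩ Arjun ∩ Viktor ∩ Ben: 09:00-13:00, 18:00-18:30.
Dmitri ∩ Arjun ∩ Viktor ∩ Ben ∩ Clara: 09:30-10:00, 11:30-13:00, 18:00-18:30.
Dmitri ∩ Arjun ∩ Viktor ∩ Ben ∩ Clara ∩ Nikolai: 09:30-10:00, 11:30-13:00, 18:00-18:30.
Summing the common windows: 30 + 90 + 30 = 150 minutes.

150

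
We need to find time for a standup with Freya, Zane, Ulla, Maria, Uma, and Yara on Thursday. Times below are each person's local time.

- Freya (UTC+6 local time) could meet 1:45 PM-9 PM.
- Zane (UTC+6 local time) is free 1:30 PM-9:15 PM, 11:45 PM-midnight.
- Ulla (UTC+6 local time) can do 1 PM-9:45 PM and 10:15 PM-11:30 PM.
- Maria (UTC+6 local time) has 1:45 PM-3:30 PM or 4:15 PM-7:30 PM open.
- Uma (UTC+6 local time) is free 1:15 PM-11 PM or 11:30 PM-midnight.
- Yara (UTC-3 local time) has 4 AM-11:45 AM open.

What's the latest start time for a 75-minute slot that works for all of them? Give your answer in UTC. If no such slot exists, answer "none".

Freya in UTC: 07:45-15:00 (subtract 6h to convert from UTC+6).
Zane in UTC: 07:30-15:15, 17:45-18:00 (subtract 6h to convert from UTC+6).
Ulla in UTC: 07:00-15:45, 16:15-17:30 (subtract 6h to convert from UTC+6).
Maria in UTC: 07:45-09:30, 10:15-13:30 (subtract 6h to convert from UTC+6).
Uma in UTC: 07:15-17:00, 17:30-18:00 (subtract 6h to convert from UTC+6).
Yara in UTC: 07:00-14:45 (add 3h to convert from UTC-3).
Freya ∩ Zane: 07:45-15:00.
Freya ∩ Zane ∩ Ulla: 07:45-15:00.
Freya ∩ Zane ∩ Ulla ∩ Maria: 07:45-09:30, 10:15-13:30.
Freya ∩ Zane ∩ Ulla ∩ Maria ∩ Uma: 07:45-09:30, 10:15-13:30.
Freya ∩ Zane ∩ Ulla ∩ Maria ∩ Uma ∩ Yara: 07:45-09:30, 10:15-13:30.
The last common window of at least 75 minutes is 10:15-13:30; a 75-minute meeting can start as late as 12:15 and still end by 13:30.

12:15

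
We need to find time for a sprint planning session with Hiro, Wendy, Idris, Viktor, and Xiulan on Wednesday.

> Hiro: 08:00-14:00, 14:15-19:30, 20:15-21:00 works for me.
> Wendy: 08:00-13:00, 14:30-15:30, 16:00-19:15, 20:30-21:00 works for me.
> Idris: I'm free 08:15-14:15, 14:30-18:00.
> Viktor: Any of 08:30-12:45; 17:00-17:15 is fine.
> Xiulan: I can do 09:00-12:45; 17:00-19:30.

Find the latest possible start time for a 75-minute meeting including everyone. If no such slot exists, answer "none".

11:30

Hiro ∩ Wendy: 08:00-13:00, 14:30-15:30, 16:00-19:15, 20:30-21:00.
Hiro ∩ Wendy ∩ Idris: 08:15-13:00, 14:30-15:30, 16:00-18:00.
Hiro ∩ Wendy ∩ Idris ∩ Viktor: 08:30-12:45, 17:00-17:15.
Hiro ∩ Wendy ∩ Idris ∩ Viktor ∩ Xiulan: 09:00-12:45, 17:00-17:15.
So the common availability across everyone is 09:00-12:45, 17:00-17:15.
The last common window of at least 75 minutes is 09:00-12:45; a 75-minute meeting can start as late as 11:30 and still end by 12:45.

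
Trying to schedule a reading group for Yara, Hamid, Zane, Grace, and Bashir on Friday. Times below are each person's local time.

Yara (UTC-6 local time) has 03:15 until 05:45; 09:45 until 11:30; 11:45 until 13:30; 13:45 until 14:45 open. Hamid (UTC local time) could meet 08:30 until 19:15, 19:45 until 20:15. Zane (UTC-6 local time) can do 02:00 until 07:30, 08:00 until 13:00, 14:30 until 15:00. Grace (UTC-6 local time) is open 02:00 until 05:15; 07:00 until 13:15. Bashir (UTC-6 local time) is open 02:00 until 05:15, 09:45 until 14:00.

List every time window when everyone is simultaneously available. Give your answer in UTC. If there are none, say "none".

09:15-11:15, 15:45-17:30, 17:45-19:00

Yara in UTC: 09:15-11:45, 15:45-17:30, 17:45-19:30, 19:45-20:45 (add 6h to convert from UTC-6).
Hamid in UTC: 08:30-19:15, 19:45-20:15.
Zane in UTC: 08:00-13:30, 14:00-19:00, 20:30-21:00 (add 6h to convert from UTC-6).
Grace in UTC: 08:00-11:15, 13:00-19:15 (add 6h to convert from UTC-6).
Bashir in UTC: 08:00-11:15, 15:45-20:00 (add 6h to convert from UTC-6).
Yara ∩ Hamid: 09:15-11:45, 15:45-17:30, 17:45-19:15, 19:45-20:15.
Yara ∩ Hamid ∩ Zane: 09:15-11:45, 15:45-17:30, 17:45-19:00.
Yara ∩ Hamid ∩ Zane ∩ Grace: 09:15-11:15, 15:45-17:30, 17:45-19:00.
Yara ∩ Hamid ∩ Zane ∩ Grace ∩ Bashir: 09:15-11:15, 15:45-17:30, 17:45-19:00.
So the common availability across everyone is 09:15-11:15, 15:45-17:30, 17:45-19:00.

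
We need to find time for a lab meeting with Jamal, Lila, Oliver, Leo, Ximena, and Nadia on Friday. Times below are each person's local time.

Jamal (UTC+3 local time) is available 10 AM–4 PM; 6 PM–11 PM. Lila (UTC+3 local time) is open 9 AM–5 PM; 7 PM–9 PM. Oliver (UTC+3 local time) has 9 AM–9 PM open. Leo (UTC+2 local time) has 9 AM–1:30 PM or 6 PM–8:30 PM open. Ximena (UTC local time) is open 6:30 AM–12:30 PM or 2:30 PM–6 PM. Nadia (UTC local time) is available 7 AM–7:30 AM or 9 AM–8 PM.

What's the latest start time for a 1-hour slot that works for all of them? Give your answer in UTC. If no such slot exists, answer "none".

Jamal in UTC: 07:00-13:00, 15:00-20:00 (subtract 3h to convert from UTC+3).
Lila in UTC: 06:00-14:00, 16:00-18:00 (subtract 3h to convert from UTC+3).
Oliver in UTC: 06:00-18:00 (subtract 3h to convert from UTC+3).
Leo in UTC: 07:00-11:30, 16:00-18:30 (subtract 2h to convert from UTC+2).
Ximena in UTC: 06:30-12:30, 14:30-18:00.
Nadia in UTC: 07:00-07:30, 09:00-20:00.
Jamal ∩ Lila: 07:00-13:00, 16:00-18:00.
Jamal ∩ Lila ∩ Oliver: 07:00-13:00, 16:00-18:00.
Jamal ∩ Lila ∩ Oliver ∩ Leo: 07:00-11:30, 16:00-18:00.
Jamal ∩ Lila ∩ Oliver ∩ Leo ∩ Ximena: 07:00-11:30, 16:00-18:00.
Jamal ∩ Lila ∩ Oliver ∩ Leo ∩ Ximena ∩ Nadia: 07:00-07:30, 09:00-11:30, 16:00-18:00.
Those are the intersection windows.
The last common window of at least 60 minutes is 16:00-18:00; a 60-minute meeting can start as late as 17:00 and still end by 18:00.

17:00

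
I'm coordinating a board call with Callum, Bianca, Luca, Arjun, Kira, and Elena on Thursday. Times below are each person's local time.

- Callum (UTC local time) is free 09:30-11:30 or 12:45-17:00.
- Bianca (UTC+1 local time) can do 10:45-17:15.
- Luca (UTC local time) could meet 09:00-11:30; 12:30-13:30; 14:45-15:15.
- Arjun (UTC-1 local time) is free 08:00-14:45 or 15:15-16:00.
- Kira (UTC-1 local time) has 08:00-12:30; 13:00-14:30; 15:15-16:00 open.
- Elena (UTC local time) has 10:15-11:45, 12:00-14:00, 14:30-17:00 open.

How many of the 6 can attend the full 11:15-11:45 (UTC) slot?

Callum in UTC: 09:30-11:30, 12:45-17:00.
Bianca in UTC: 09:45-16:15 (subtract 1h to convert from UTC+1).
Luca in UTC: 09:00-11:30, 12:30-13:30, 14:45-15:15.
Arjun in UTC: 09:00-15:45, 16:15-17:00 (add 1h to convert from UTC-1).
Kira in UTC: 09:00-13:30, 14:00-15:30, 16:15-17:00 (add 1h to convert from UTC-1).
Elena in UTC: 10:15-11:45, 12:00-14:00, 14:30-17:00.
Bianca, Arjun, Kira, and Elena can make the full 11:15-11:45 slot — that's 4.

4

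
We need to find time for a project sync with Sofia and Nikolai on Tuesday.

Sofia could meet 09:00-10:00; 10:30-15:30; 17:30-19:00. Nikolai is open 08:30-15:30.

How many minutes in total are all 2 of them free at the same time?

Sofia ∩ Nikolai: 09:00-10:00, 10:30-15:30.
Those are the intersection windows.
Summing the common windows: 60 + 300 = 360 minutes.

360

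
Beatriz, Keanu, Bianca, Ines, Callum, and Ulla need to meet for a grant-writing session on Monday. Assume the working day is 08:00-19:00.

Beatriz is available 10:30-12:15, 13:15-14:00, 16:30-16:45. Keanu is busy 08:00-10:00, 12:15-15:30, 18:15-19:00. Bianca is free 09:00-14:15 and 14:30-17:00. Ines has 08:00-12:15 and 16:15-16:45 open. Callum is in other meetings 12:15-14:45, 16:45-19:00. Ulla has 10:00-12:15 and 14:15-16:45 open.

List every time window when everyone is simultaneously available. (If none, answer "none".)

Beatriz free: 10:30-12:15, 13:15-14:00, 16:30-16:45.
Keanu free: 10:00-12:15, 15:30-18:15 (invert busy blocks within the working day).
Bianca free: 09:00-14:15, 14:30-17:00.
Ines free: 08:00-12:15, 16:15-16:45.
Callum free: 08:00-12:15, 14:45-16:45 (invert busy blocks within the working day).
Ulla free: 10:00-12:15, 14:15-16:45.
Beatriz ∩ Keanu: 10:30-12:15, 16:30-16:45.
Beatriz ∩ Keanu ∩ Bianca: 10:30-12:15, 16:30-16:45.
Beatriz ∩ Keanu ∩ Bianca ∩ Ines: 10:30-12:15, 16:30-16:45.
Beatriz ∩ Keanu ∩ Bianca ∩ Ines ∩ Callum: 10:30-12:15, 16:30-16:45.
Beatriz ∩ Keanu ∩ Bianca ∩ Ines ∩ Callum ∩ Ulla: 10:30-12:15, 16:30-16:45.

10:30-12:15, 16:30-16:45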